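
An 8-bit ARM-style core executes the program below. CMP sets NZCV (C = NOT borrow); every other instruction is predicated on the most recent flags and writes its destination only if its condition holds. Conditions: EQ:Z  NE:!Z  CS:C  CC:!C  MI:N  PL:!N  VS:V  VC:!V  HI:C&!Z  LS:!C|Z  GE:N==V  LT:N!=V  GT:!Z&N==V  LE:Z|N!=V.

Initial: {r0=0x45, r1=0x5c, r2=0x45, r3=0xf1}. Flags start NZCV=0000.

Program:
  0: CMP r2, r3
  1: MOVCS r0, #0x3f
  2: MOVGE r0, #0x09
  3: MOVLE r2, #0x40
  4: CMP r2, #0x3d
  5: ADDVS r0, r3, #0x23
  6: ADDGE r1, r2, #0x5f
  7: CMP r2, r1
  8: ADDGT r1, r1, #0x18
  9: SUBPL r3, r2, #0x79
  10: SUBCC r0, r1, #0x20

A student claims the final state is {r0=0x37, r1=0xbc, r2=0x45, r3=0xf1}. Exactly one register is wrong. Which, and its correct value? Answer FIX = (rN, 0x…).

FIX = (r0, 0x9c)

0: ✓ CMP  NZCV=0000
1: · MOVCS
2: ✓ MOVGE  r0←0x09
3: · MOVLE
4: ✓ CMP  NZCV=0010
5: · ADDVS
6: ✓ ADDGE  r1←0xa4
7: ✓ CMP  NZCV=1001
8: ✓ ADDGT  r1←0xbc
9: · SUBPL
10: ✓ SUBCC  r0←0x9c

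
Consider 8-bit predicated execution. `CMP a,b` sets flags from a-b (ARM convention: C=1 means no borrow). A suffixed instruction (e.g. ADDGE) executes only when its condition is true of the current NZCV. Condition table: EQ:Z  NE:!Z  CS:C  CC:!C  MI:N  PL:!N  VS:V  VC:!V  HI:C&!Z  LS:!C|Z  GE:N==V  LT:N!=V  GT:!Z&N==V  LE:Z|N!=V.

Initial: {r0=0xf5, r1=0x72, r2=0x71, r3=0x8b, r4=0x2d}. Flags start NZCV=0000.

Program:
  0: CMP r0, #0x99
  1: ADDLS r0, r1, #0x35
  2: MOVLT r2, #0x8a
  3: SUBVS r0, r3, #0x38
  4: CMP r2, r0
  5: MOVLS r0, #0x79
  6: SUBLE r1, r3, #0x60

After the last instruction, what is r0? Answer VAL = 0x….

0: ✓ CMP  NZCV=0010
1: · ADDLS
2: · MOVLT
3: · SUBVS
4: ✓ CMP  NZCV=0000
5: ✓ MOVLS  r0←0x79
6: · SUBLE

VAL = 0x79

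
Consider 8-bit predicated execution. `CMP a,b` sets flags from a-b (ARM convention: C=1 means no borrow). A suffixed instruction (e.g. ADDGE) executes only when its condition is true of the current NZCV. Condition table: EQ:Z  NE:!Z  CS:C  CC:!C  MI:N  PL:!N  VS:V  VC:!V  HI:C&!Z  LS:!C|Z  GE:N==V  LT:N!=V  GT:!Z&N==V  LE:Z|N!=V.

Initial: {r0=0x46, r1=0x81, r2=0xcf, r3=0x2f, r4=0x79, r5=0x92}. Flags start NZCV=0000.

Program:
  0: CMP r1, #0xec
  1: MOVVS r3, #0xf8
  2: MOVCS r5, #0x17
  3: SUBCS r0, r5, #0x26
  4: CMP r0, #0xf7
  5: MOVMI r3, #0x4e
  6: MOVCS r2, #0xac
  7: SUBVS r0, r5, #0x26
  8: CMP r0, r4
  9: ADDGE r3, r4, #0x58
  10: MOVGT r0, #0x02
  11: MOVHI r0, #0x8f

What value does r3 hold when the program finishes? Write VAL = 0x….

VAL = 0x2f

[0] flags=1000 → (cmp)
[1] flags=1000 VS?F → skip
[2] flags=1000 CS?F → skip
[3] flags=1000 CS?F → skip
[4] flags=0000 → (cmp)
[5] flags=0000 MI?F → skip
[6] flags=0000 CS?F → skip
[7] flags=0000 VS?F → skip
[8] flags=1000 → (cmp)
[9] flags=1000 GE?F → skip
[10] flags=1000 GT?F → skip
[11] flags=1000 HI?F → skip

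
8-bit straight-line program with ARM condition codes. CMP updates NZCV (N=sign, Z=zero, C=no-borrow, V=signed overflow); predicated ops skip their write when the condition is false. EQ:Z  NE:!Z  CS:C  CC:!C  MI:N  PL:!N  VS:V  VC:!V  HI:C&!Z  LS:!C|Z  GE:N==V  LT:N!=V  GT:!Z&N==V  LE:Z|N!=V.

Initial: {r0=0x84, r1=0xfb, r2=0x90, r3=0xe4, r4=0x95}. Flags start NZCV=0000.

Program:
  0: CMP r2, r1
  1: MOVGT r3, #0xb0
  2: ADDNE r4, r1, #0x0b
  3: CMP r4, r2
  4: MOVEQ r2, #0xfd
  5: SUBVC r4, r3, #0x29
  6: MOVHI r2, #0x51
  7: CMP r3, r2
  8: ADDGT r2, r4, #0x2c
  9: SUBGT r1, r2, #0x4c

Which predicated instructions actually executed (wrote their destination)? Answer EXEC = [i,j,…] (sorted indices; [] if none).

[0] flags=1000 → (cmp)
[1] flags=1000 GT?F → skip
[2] flags=1000 NE?T → r4=0x06
[3] flags=0000 → (cmp)
[4] flags=0000 EQ?F → skip
[5] flags=0000 VC?T → r4=0xbb
[6] flags=0000 HI?F → skip
[7] flags=0010 → (cmp)
[8] flags=0010 GT?T → r2=0xe7
[9] flags=0010 GT?T → r1=0x9b

EXEC = [2,5,8,9]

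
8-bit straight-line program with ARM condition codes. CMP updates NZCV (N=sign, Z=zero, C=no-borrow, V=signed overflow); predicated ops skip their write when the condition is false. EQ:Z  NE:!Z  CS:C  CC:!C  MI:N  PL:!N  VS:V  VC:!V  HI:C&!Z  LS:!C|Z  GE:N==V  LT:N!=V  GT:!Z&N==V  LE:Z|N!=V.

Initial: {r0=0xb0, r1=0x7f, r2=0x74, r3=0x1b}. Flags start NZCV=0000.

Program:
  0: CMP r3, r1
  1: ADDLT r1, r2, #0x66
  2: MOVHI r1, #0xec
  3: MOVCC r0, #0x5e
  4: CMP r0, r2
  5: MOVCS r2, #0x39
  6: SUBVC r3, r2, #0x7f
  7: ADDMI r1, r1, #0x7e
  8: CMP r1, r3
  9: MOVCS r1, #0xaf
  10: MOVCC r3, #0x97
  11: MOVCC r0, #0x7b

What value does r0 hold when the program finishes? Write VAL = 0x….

[0] flags=1000 → (cmp)
[1] flags=1000 LT?T → r1=0xda
[2] flags=1000 HI?F → skip
[3] flags=1000 CC?T → r0=0x5e
[4] flags=1000 → (cmp)
[5] flags=1000 CS?F → skip
[6] flags=1000 VC?T → r3=0xf5
[7] flags=1000 MI?T → r1=0x58
[8] flags=0000 → (cmp)
[9] flags=0000 CS?F → skip
[10] flags=0000 CC?T → r3=0x97
[11] flags=0000 CC?T → r0=0x7b

VAL = 0x7b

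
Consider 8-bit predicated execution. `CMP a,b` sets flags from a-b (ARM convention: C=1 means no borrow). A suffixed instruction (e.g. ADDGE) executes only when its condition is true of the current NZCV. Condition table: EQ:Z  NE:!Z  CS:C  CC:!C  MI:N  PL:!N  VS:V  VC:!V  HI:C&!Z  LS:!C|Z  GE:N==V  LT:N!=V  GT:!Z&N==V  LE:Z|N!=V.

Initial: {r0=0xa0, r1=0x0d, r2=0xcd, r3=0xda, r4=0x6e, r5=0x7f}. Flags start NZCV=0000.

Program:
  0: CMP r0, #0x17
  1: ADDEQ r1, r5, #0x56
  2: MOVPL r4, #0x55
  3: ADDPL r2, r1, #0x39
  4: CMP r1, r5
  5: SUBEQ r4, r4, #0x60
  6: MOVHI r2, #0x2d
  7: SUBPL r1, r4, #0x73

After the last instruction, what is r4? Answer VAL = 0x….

VAL = 0x6e

0: ✓ CMP  NZCV=1010
1: · ADDEQ
2: · MOVPL
3: · ADDPL
4: ✓ CMP  NZCV=1000
5: · SUBEQ
6: · MOVHI
7: · SUBPL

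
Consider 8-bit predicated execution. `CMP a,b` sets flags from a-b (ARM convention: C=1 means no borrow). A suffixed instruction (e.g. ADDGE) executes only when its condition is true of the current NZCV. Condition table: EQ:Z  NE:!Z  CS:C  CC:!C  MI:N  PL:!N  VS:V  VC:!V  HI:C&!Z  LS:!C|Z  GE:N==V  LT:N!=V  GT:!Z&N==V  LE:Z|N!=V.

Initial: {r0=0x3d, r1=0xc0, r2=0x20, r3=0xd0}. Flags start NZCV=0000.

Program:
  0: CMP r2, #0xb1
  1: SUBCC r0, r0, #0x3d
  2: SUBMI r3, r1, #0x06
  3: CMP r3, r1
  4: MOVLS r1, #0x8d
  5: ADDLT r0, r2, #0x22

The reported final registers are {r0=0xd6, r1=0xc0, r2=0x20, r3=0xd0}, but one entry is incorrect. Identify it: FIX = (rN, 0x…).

[0] flags=0000 → (cmp)
[1] flags=0000 CC?T → r0=0x00
[2] flags=0000 MI?F → skip
[3] flags=0010 → (cmp)
[4] flags=0010 LS?F → skip
[5] flags=0010 LT?F → skip

FIX = (r0, 0x00)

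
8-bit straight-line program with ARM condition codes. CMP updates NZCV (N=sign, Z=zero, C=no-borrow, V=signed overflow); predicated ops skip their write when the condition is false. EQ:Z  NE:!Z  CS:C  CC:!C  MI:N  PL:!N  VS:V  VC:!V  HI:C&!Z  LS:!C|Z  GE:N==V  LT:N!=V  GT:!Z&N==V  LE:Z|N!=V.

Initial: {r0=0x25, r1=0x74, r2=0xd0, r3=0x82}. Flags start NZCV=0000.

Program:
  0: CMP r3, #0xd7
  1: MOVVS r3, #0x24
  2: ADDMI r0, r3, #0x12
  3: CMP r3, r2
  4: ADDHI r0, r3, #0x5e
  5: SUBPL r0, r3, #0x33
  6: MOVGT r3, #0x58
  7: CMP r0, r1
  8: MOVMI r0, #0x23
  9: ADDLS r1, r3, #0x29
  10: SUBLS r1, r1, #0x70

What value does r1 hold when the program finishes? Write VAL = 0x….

[0] flags=1000 → (cmp)
[1] flags=1000 VS?F → skip
[2] flags=1000 MI?T → r0=0x94
[3] flags=1000 → (cmp)
[4] flags=1000 HI?F → skip
[5] flags=1000 PL?F → skip
[6] flags=1000 GT?F → skip
[7] flags=0011 → (cmp)
[8] flags=0011 MI?F → skip
[9] flags=0011 LS?F → skip
[10] flags=0011 LS?F → skip

VAL = 0x74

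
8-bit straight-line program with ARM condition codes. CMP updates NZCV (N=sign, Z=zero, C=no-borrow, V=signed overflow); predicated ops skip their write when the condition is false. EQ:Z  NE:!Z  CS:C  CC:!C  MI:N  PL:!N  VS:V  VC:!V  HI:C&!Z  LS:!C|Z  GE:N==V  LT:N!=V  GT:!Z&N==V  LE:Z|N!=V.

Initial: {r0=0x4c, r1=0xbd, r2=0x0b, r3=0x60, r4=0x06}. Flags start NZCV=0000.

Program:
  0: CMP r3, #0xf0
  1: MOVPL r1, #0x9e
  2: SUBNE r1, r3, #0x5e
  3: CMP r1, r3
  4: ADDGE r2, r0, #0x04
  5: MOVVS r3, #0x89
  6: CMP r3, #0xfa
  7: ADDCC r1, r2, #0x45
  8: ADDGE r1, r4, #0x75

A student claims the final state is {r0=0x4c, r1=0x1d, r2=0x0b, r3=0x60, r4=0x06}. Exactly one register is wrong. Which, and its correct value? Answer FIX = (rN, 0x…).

FIX = (r1, 0x7b)

[0] flags=0000 → (cmp)
[1] flags=0000 PL?T → r1=0x9e
[2] flags=0000 NE?T → r1=0x02
[3] flags=1000 → (cmp)
[4] flags=1000 GE?F → skip
[5] flags=1000 VS?F → skip
[6] flags=0000 → (cmp)
[7] flags=0000 CC?T → r1=0x50
[8] flags=0000 GE?T → r1=0x7b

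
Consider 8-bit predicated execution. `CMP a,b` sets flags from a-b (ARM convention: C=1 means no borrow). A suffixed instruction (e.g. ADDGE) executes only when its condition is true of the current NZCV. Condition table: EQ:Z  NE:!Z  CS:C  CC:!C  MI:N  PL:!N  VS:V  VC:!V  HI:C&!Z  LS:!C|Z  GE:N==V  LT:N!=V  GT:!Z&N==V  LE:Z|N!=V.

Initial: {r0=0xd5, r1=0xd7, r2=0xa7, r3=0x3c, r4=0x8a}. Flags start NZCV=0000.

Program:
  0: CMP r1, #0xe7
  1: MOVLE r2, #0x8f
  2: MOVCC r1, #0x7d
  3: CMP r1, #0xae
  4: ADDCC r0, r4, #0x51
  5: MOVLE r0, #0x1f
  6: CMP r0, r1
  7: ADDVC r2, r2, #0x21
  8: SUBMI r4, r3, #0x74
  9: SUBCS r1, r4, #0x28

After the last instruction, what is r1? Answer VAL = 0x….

VAL = 0x62

[0] flags=1000 → (cmp)
[1] flags=1000 LE?T → r2=0x8f
[2] flags=1000 CC?T → r1=0x7d
[3] flags=1001 → (cmp)
[4] flags=1001 CC?T → r0=0xdb
[5] flags=1001 LE?F → skip
[6] flags=0011 → (cmp)
[7] flags=0011 VC?F → skip
[8] flags=0011 MI?F → skip
[9] flags=0011 CS?T → r1=0x62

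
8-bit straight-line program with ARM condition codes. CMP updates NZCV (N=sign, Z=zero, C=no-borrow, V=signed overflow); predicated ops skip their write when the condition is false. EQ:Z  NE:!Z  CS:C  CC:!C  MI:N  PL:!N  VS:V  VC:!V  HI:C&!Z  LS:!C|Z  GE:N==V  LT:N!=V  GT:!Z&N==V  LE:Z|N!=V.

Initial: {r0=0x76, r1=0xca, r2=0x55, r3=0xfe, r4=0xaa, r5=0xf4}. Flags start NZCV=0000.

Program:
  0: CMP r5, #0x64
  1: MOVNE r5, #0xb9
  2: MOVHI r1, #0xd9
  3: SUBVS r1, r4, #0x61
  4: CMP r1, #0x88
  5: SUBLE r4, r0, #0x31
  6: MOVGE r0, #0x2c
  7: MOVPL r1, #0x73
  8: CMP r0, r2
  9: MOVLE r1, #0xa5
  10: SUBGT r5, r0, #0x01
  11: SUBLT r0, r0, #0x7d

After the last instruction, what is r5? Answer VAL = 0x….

VAL = 0xb9

[0] flags=1010 → (cmp)
[1] flags=1010 NE?T → r5=0xb9
[2] flags=1010 HI?T → r1=0xd9
[3] flags=1010 VS?F → skip
[4] flags=0010 → (cmp)
[5] flags=0010 LE?F → skip
[6] flags=0010 GE?T → r0=0x2c
[7] flags=0010 PL?T → r1=0x73
[8] flags=1000 → (cmp)
[9] flags=1000 LE?T → r1=0xa5
[10] flags=1000 GT?F → skip
[11] flags=1000 LT?T → r0=0xaf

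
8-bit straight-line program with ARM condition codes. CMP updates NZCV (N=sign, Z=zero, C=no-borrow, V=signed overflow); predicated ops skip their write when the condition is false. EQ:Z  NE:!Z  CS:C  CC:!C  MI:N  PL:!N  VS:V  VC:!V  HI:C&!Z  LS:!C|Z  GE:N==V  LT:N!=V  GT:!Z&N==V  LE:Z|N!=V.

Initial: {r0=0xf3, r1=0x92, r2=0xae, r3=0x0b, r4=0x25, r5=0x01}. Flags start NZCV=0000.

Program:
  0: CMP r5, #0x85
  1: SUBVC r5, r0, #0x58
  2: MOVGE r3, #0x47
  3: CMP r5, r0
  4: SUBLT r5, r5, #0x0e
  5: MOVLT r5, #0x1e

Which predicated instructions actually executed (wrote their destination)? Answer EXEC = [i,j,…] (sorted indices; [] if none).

[0] flags=0000 → (cmp)
[1] flags=0000 VC?T → r5=0x9b
[2] flags=0000 GE?T → r3=0x47
[3] flags=1000 → (cmp)
[4] flags=1000 LT?T → r5=0x8d
[5] flags=1000 LT?T → r5=0x1e

EXEC = [1,2,4,5]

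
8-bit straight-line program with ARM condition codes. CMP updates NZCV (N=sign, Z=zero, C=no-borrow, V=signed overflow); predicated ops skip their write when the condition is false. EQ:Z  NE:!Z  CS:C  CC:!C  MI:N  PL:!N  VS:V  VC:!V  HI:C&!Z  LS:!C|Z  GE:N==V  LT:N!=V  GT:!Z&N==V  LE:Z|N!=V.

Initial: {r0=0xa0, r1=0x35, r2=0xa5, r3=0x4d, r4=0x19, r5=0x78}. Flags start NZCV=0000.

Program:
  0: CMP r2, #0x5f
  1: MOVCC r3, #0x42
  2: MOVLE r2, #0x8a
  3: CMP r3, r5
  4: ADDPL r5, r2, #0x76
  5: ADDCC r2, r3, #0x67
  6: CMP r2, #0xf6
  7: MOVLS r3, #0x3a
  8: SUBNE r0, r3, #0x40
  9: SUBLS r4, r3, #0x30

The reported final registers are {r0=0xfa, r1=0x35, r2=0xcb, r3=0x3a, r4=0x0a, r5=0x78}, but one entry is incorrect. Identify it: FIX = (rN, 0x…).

0: ✓ CMP  NZCV=0011
1: · MOVCC
2: ✓ MOVLE  r2←0x8a
3: ✓ CMP  NZCV=1000
4: · ADDPL
5: ✓ ADDCC  r2←0xb4
6: ✓ CMP  NZCV=1000
7: ✓ MOVLS  r3←0x3a
8: ✓ SUBNE  r0←0xfa
9: ✓ SUBLS  r4←0x0a

FIX = (r2, 0xb4)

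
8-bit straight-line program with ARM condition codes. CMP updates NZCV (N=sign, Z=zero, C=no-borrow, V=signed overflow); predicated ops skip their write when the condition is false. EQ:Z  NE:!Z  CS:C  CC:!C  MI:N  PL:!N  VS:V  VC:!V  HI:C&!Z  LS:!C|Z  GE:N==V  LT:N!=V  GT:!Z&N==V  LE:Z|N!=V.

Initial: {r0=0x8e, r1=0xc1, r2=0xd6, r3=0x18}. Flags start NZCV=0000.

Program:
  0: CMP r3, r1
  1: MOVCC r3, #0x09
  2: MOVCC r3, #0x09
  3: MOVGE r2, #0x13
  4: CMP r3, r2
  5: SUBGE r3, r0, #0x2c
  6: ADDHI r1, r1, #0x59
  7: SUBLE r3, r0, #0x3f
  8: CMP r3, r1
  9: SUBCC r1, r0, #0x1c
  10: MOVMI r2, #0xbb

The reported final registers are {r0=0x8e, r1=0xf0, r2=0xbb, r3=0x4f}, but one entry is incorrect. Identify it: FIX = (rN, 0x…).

0: ✓ CMP  NZCV=0000
1: ✓ MOVCC  r3←0x09
2: ✓ MOVCC  r3←0x09
3: ✓ MOVGE  r2←0x13
4: ✓ CMP  NZCV=1000
5: · SUBGE
6: · ADDHI
7: ✓ SUBLE  r3←0x4f
8: ✓ CMP  NZCV=1001
9: ✓ SUBCC  r1←0x72
10: ✓ MOVMI  r2←0xbb

FIX = (r1, 0x72)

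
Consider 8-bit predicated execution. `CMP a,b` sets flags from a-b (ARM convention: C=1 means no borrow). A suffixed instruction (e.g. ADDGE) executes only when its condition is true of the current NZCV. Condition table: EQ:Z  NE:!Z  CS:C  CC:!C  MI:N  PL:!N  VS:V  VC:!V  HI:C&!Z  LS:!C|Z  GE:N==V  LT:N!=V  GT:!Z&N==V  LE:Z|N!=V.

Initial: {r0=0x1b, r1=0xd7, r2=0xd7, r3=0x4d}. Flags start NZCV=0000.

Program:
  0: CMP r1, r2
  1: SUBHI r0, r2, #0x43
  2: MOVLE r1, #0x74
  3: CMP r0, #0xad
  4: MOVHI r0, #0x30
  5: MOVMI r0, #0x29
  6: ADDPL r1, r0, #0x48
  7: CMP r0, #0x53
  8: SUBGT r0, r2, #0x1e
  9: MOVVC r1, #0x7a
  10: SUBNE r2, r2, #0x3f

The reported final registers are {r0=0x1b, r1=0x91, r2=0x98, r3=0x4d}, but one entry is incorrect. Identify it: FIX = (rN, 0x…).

[0] flags=0110 → (cmp)
[1] flags=0110 HI?F → skip
[2] flags=0110 LE?T → r1=0x74
[3] flags=0000 → (cmp)
[4] flags=0000 HI?F → skip
[5] flags=0000 MI?F → skip
[6] flags=0000 PL?T → r1=0x63
[7] flags=1000 → (cmp)
[8] flags=1000 GT?F → skip
[9] flags=1000 VC?T → r1=0x7a
[10] flags=1000 NE?T → r2=0x98

FIX = (r1, 0x7a)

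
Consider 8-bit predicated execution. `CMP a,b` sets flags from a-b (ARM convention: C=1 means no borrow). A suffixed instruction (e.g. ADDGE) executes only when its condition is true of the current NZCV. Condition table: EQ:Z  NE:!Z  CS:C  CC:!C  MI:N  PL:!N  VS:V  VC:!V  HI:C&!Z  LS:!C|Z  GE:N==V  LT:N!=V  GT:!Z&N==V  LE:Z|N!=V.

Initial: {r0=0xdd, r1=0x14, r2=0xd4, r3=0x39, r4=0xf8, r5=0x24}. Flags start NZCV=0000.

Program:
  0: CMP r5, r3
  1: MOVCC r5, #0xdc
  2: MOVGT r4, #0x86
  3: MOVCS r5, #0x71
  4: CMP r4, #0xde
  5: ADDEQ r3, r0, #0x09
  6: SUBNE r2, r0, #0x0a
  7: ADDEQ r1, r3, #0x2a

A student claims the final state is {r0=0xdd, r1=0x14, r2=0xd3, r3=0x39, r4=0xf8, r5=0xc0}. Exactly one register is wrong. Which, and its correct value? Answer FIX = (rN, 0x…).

FIX = (r5, 0xdc)

0: ✓ CMP  NZCV=1000
1: ✓ MOVCC  r5←0xdc
2: · MOVGT
3: · MOVCS
4: ✓ CMP  NZCV=0010
5: · ADDEQ
6: ✓ SUBNE  r2←0xd3
7: · ADDEQ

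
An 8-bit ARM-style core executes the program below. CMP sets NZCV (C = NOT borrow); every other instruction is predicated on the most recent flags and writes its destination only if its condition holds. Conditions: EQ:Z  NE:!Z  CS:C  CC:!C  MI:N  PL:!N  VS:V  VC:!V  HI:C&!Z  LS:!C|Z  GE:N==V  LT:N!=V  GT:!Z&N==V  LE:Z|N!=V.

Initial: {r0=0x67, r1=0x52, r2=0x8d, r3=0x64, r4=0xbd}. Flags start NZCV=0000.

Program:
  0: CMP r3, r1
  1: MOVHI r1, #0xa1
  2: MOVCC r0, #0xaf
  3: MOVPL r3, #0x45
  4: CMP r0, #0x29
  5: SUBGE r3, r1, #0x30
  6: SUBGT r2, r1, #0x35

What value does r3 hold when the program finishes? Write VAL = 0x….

0: ✓ CMP  NZCV=0010
1: ✓ MOVHI  r1←0xa1
2: · MOVCC
3: ✓ MOVPL  r3←0x45
4: ✓ CMP  NZCV=0010
5: ✓ SUBGE  r3←0x71
6: ✓ SUBGT  r2←0x6c

VAL = 0x71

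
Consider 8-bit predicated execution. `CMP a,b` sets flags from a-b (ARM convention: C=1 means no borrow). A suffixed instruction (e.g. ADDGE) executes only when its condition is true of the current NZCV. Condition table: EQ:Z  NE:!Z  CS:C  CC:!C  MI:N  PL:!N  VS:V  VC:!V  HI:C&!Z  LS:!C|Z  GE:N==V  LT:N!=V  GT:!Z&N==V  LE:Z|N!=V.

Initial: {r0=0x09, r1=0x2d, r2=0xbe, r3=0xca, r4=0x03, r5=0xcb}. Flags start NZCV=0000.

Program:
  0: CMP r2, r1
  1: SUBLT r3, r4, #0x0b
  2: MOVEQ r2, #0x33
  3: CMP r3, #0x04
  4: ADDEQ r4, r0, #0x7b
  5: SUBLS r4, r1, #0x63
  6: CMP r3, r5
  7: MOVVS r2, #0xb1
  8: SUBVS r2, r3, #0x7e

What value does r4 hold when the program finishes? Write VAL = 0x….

VAL = 0x03

0: ✓ CMP  NZCV=1010
1: ✓ SUBLT  r3←0xf8
2: · MOVEQ
3: ✓ CMP  NZCV=1010
4: · ADDEQ
5: · SUBLS
6: ✓ CMP  NZCV=0010
7: · MOVVS
8: · SUBVS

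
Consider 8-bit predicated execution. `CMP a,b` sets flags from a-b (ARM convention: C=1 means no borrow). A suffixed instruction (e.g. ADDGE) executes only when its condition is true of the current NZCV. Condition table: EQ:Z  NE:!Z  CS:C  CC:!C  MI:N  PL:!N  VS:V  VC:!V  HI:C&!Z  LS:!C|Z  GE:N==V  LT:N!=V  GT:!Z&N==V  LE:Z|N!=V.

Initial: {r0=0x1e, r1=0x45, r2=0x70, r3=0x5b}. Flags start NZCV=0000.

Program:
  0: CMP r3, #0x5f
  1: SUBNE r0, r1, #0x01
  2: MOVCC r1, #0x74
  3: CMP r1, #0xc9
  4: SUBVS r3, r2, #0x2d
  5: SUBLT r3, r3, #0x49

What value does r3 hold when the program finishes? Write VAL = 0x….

VAL = 0x43

[0] flags=1000 → (cmp)
[1] flags=1000 NE?T → r0=0x44
[2] flags=1000 CC?T → r1=0x74
[3] flags=1001 → (cmp)
[4] flags=1001 VS?T → r3=0x43
[5] flags=1001 LT?F → skip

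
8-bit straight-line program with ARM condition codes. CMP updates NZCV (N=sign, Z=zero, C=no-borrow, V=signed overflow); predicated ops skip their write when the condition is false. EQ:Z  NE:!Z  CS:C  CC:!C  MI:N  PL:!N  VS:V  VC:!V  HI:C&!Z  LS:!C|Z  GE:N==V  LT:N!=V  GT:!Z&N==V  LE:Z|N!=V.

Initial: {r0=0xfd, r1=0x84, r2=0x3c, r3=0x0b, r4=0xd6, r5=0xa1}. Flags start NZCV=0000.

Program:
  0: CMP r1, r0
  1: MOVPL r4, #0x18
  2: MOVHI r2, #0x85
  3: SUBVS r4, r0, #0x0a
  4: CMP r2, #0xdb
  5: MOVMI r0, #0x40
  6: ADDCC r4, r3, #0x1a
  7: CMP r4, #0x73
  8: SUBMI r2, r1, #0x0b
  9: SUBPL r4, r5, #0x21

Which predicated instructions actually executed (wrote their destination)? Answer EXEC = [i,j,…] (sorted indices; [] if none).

EXEC = [6,8]

[0] flags=1000 → (cmp)
[1] flags=1000 PL?F → skip
[2] flags=1000 HI?F → skip
[3] flags=1000 VS?F → skip
[4] flags=0000 → (cmp)
[5] flags=0000 MI?F → skip
[6] flags=0000 CC?T → r4=0x25
[7] flags=1000 → (cmp)
[8] flags=1000 MI?T → r2=0x79
[9] flags=1000 PL?F → skip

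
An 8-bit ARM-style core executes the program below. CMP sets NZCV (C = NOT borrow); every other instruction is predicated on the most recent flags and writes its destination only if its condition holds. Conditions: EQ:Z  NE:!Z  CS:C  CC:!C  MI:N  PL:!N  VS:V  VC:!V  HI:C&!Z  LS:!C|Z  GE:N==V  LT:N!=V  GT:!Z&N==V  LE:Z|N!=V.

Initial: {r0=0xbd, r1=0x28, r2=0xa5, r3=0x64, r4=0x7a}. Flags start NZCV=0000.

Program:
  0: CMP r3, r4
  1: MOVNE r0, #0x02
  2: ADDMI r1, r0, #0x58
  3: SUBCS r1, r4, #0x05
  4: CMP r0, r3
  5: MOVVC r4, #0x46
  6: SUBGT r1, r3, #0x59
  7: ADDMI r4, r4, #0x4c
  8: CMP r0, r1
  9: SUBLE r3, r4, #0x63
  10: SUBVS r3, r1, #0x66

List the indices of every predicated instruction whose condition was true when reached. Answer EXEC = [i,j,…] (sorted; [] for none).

[0] flags=1000 → (cmp)
[1] flags=1000 NE?T → r0=0x02
[2] flags=1000 MI?T → r1=0x5a
[3] flags=1000 CS?F → skip
[4] flags=1000 → (cmp)
[5] flags=1000 VC?T → r4=0x46
[6] flags=1000 GT?F → skip
[7] flags=1000 MI?T → r4=0x92
[8] flags=1000 → (cmp)
[9] flags=1000 LE?T → r3=0x2f
[10] flags=1000 VS?F → skip

EXEC = [1,2,5,7,9]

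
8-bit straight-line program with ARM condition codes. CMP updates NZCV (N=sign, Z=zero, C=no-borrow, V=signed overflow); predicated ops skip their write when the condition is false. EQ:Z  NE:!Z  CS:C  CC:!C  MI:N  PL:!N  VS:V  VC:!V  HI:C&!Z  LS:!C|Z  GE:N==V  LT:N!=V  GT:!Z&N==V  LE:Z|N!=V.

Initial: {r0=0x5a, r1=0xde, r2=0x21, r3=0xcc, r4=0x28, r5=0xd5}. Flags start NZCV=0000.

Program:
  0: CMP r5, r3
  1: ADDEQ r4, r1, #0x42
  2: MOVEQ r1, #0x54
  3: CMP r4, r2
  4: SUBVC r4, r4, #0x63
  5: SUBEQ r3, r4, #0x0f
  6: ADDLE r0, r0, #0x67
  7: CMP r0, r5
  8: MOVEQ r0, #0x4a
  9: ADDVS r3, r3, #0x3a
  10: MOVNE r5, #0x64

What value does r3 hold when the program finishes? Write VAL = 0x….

[0] flags=0010 → (cmp)
[1] flags=0010 EQ?F → skip
[2] flags=0010 EQ?F → skip
[3] flags=0010 → (cmp)
[4] flags=0010 VC?T → r4=0xc5
[5] flags=0010 EQ?F → skip
[6] flags=0010 LE?F → skip
[7] flags=1001 → (cmp)
[8] flags=1001 EQ?F → skip
[9] flags=1001 VS?T → r3=0x06
[10] flags=1001 NE?T → r5=0x64

VAL = 0x06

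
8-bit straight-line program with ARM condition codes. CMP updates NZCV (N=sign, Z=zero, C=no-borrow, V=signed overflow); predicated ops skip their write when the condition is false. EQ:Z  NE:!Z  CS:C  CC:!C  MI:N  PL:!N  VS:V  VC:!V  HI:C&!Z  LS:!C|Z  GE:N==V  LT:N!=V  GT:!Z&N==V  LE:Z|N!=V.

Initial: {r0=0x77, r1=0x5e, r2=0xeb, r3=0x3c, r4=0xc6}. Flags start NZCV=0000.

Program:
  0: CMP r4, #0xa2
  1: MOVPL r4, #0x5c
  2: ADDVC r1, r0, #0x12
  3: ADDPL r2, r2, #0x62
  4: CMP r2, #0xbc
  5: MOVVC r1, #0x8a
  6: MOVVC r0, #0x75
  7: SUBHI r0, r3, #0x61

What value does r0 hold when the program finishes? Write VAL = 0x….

[0] flags=0010 → (cmp)
[1] flags=0010 PL?T → r4=0x5c
[2] flags=0010 VC?T → r1=0x89
[3] flags=0010 PL?T → r2=0x4d
[4] flags=1001 → (cmp)
[5] flags=1001 VC?F → skip
[6] flags=1001 VC?F → skip
[7] flags=1001 HI?F → skip

VAL = 0x77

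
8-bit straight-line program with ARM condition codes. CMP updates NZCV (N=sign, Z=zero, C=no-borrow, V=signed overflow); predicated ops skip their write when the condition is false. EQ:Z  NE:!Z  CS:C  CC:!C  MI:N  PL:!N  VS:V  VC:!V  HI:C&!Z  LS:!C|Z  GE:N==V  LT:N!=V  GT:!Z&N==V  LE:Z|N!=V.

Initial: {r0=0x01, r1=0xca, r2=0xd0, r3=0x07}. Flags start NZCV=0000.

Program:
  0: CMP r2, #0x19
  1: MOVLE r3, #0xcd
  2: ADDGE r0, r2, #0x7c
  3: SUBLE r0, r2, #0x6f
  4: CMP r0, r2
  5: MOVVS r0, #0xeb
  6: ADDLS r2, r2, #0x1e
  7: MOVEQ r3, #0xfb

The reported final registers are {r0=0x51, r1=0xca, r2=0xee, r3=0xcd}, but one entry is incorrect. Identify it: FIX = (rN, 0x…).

0: ✓ CMP  NZCV=1010
1: ✓ MOVLE  r3←0xcd
2: · ADDGE
3: ✓ SUBLE  r0←0x61
4: ✓ CMP  NZCV=1001
5: ✓ MOVVS  r0←0xeb
6: ✓ ADDLS  r2←0xee
7: · MOVEQ

FIX = (r0, 0xeb)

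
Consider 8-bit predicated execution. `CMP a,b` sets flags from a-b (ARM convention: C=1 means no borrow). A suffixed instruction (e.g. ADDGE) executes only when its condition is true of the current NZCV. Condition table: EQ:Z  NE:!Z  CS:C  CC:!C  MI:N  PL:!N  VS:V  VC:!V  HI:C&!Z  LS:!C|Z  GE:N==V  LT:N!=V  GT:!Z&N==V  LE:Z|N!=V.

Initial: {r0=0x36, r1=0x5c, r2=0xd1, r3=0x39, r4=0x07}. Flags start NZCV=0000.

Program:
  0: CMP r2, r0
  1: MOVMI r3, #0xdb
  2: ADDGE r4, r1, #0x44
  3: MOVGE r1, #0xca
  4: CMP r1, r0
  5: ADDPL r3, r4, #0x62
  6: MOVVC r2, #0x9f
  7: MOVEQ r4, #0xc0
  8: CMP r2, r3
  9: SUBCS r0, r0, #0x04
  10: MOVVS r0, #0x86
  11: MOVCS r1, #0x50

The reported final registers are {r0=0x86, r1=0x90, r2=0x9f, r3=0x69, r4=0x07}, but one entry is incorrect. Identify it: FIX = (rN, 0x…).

FIX = (r1, 0x50)

0: ✓ CMP  NZCV=1010
1: ✓ MOVMI  r3←0xdb
2: · ADDGE
3: · MOVGE
4: ✓ CMP  NZCV=0010
5: ✓ ADDPL  r3←0x69
6: ✓ MOVVC  r2←0x9f
7: · MOVEQ
8: ✓ CMP  NZCV=0011
9: ✓ SUBCS  r0←0x32
10: ✓ MOVVS  r0←0x86
11: ✓ MOVCS  r1←0x50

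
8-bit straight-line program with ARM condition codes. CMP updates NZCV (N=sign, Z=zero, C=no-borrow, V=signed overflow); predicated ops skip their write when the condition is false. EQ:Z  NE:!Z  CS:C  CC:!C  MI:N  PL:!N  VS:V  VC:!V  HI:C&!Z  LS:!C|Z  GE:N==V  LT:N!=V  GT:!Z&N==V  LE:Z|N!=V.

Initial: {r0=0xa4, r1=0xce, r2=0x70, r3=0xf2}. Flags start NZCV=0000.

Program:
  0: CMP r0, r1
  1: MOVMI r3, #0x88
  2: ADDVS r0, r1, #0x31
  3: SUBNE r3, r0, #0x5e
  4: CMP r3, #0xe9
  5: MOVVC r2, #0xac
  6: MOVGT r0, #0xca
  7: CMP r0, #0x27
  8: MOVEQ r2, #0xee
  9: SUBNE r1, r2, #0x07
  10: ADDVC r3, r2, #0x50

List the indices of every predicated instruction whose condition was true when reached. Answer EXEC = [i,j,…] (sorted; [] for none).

EXEC = [1,3,5,6,9,10]

[0] flags=1000 → (cmp)
[1] flags=1000 MI?T → r3=0x88
[2] flags=1000 VS?F → skip
[3] flags=1000 NE?T → r3=0x46
[4] flags=0000 → (cmp)
[5] flags=0000 VC?T → r2=0xac
[6] flags=0000 GT?T → r0=0xca
[7] flags=1010 → (cmp)
[8] flags=1010 EQ?F → skip
[9] flags=1010 NE?T → r1=0xa5
[10] flags=1010 VC?T → r3=0xfc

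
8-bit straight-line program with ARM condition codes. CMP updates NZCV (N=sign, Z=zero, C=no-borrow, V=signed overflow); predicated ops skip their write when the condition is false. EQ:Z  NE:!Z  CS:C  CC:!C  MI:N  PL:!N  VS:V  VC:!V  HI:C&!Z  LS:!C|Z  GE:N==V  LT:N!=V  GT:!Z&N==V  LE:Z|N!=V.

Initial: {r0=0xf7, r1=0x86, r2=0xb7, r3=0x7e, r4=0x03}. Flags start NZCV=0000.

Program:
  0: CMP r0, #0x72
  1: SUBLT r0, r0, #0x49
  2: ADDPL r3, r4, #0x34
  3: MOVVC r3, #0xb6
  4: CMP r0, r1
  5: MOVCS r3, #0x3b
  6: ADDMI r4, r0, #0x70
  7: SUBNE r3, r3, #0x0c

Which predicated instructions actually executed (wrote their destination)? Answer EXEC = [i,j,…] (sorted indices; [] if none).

0: ✓ CMP  NZCV=1010
1: ✓ SUBLT  r0←0xae
2: · ADDPL
3: ✓ MOVVC  r3←0xb6
4: ✓ CMP  NZCV=0010
5: ✓ MOVCS  r3←0x3b
6: · ADDMI
7: ✓ SUBNE  r3←0x2f

EXEC = [1,3,5,7]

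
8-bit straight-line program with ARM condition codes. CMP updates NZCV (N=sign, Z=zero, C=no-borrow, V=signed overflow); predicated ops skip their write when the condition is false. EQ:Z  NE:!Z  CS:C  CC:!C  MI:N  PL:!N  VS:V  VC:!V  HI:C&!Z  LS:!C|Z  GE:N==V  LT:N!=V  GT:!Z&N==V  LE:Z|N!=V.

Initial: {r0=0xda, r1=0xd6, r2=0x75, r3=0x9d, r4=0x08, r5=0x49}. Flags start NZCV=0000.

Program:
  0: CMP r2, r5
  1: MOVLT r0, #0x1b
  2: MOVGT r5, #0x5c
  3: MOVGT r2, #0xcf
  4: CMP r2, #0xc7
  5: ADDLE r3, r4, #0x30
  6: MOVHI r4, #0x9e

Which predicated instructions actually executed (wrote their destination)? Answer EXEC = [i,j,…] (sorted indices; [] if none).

EXEC = [2,3,6]

0: ✓ CMP  NZCV=0010
1: · MOVLT
2: ✓ MOVGT  r5←0x5c
3: ✓ MOVGT  r2←0xcf
4: ✓ CMP  NZCV=0010
5: · ADDLE
6: ✓ MOVHI  r4←0x9e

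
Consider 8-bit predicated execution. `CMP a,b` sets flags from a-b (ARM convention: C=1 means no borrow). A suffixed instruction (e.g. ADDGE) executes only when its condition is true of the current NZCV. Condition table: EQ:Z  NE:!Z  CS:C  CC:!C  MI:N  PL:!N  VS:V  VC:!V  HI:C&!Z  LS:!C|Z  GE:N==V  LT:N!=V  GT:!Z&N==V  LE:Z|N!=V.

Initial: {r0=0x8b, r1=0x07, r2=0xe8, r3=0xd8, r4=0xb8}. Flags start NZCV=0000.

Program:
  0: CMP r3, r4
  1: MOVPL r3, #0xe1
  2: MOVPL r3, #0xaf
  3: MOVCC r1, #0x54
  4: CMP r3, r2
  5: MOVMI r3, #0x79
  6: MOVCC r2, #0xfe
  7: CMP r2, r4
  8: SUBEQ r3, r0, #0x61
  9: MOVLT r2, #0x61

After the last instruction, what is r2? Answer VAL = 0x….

VAL = 0xfe

[0] flags=0010 → (cmp)
[1] flags=0010 PL?T → r3=0xe1
[2] flags=0010 PL?T → r3=0xaf
[3] flags=0010 CC?F → skip
[4] flags=1000 → (cmp)
[5] flags=1000 MI?T → r3=0x79
[6] flags=1000 CC?T → r2=0xfe
[7] flags=0010 → (cmp)
[8] flags=0010 EQ?F → skip
[9] flags=0010 LT?F → skip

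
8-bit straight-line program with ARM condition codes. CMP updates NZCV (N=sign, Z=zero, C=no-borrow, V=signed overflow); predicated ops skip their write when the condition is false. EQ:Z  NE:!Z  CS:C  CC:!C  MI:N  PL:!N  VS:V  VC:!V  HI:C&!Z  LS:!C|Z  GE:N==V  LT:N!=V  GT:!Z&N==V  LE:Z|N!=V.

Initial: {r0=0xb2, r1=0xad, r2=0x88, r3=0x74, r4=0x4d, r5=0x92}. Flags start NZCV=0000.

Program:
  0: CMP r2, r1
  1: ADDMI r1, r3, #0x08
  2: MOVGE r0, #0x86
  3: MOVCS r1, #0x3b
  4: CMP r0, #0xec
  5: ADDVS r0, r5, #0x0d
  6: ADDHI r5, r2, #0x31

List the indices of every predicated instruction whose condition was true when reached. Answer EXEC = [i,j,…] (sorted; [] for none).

0: ✓ CMP  NZCV=1000
1: ✓ ADDMI  r1←0x7c
2: · MOVGE
3: · MOVCS
4: ✓ CMP  NZCV=1000
5: · ADDVS
6: · ADDHI

EXEC = [1]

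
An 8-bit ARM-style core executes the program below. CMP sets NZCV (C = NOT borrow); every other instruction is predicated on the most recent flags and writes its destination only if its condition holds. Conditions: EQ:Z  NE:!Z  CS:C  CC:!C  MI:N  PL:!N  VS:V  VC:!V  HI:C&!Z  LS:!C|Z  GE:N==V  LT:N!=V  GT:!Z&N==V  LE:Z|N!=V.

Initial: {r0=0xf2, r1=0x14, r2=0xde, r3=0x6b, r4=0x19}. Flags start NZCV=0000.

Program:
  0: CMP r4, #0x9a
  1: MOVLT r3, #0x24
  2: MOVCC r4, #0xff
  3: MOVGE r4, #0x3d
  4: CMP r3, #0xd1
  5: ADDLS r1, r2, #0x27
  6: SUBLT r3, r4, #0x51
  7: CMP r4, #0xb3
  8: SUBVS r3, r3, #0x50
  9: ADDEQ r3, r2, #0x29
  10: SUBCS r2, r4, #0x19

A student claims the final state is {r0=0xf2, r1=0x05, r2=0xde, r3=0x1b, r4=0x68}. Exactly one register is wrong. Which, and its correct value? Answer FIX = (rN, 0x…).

FIX = (r4, 0x3d)

[0] flags=0000 → (cmp)
[1] flags=0000 LT?F → skip
[2] flags=0000 CC?T → r4=0xff
[3] flags=0000 GE?T → r4=0x3d
[4] flags=1001 → (cmp)
[5] flags=1001 LS?T → r1=0x05
[6] flags=1001 LT?F → skip
[7] flags=1001 → (cmp)
[8] flags=1001 VS?T → r3=0x1b
[9] flags=1001 EQ?F → skip
[10] flags=1001 CS?F → skip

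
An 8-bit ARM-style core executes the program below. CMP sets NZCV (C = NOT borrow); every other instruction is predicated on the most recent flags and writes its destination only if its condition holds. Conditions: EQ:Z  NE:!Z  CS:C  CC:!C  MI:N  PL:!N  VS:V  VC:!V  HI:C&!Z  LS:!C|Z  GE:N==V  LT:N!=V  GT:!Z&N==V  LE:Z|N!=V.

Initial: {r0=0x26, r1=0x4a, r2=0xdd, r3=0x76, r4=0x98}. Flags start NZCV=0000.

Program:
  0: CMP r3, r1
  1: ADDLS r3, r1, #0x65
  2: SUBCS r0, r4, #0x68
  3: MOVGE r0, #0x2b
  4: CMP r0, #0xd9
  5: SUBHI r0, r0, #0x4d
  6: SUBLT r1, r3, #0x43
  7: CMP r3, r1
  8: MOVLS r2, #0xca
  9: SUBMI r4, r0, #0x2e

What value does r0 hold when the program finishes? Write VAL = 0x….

0: ✓ CMP  NZCV=0010
1: · ADDLS
2: ✓ SUBCS  r0←0x30
3: ✓ MOVGE  r0←0x2b
4: ✓ CMP  NZCV=0000
5: · SUBHI
6: · SUBLT
7: ✓ CMP  NZCV=0010
8: · MOVLS
9: · SUBMI

VAL = 0x2b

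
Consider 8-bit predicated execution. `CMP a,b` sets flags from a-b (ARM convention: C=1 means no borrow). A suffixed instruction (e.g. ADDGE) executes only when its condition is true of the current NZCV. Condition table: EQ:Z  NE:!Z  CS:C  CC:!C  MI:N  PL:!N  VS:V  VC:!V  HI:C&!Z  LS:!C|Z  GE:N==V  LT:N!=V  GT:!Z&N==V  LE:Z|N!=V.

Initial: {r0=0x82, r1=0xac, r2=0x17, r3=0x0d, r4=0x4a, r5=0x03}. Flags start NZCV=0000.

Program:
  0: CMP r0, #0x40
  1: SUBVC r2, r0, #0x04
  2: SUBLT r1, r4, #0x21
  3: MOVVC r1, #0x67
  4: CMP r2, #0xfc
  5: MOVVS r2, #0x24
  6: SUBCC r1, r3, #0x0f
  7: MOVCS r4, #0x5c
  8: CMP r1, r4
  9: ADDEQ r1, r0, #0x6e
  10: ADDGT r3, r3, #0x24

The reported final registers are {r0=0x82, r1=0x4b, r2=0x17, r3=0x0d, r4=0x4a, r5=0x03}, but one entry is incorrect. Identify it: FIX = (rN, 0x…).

[0] flags=0011 → (cmp)
[1] flags=0011 VC?F → skip
[2] flags=0011 LT?T → r1=0x29
[3] flags=0011 VC?F → skip
[4] flags=0000 → (cmp)
[5] flags=0000 VS?F → skip
[6] flags=0000 CC?T → r1=0xfe
[7] flags=0000 CS?F → skip
[8] flags=1010 → (cmp)
[9] flags=1010 EQ?F → skip
[10] flags=1010 GT?F → skip

FIX = (r1, 0xfe)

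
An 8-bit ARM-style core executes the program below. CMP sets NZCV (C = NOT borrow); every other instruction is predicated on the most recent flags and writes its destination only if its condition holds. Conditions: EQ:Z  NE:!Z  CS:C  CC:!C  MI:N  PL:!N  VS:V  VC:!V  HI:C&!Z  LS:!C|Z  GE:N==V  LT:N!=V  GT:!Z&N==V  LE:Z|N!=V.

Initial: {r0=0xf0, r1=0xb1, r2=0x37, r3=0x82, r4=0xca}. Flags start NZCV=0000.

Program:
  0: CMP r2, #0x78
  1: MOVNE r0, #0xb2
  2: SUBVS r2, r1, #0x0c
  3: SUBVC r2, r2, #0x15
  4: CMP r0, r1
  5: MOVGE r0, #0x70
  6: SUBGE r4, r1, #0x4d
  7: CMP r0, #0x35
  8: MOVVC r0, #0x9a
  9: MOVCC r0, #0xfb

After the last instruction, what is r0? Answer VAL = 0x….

[0] flags=1000 → (cmp)
[1] flags=1000 NE?T → r0=0xb2
[2] flags=1000 VS?F → skip
[3] flags=1000 VC?T → r2=0x22
[4] flags=0010 → (cmp)
[5] flags=0010 GE?T → r0=0x70
[6] flags=0010 GE?T → r4=0x64
[7] flags=0010 → (cmp)
[8] flags=0010 VC?T → r0=0x9a
[9] flags=0010 CC?F → skip

VAL = 0x9a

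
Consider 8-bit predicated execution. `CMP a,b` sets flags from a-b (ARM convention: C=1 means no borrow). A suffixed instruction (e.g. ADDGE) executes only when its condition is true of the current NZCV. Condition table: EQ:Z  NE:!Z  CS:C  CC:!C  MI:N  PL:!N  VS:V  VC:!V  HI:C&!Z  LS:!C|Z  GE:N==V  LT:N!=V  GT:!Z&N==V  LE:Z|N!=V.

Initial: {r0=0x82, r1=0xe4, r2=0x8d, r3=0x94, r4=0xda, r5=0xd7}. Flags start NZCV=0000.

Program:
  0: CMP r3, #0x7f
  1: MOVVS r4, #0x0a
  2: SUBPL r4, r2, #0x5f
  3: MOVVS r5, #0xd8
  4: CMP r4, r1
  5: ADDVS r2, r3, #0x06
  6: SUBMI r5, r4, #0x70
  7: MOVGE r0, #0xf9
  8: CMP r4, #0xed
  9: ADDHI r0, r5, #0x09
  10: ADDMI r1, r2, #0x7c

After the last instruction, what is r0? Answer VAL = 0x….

VAL = 0xf9

0: ✓ CMP  NZCV=0011
1: ✓ MOVVS  r4←0x0a
2: ✓ SUBPL  r4←0x2e
3: ✓ MOVVS  r5←0xd8
4: ✓ CMP  NZCV=0000
5: · ADDVS
6: · SUBMI
7: ✓ MOVGE  r0←0xf9
8: ✓ CMP  NZCV=0000
9: · ADDHI
10: · ADDMI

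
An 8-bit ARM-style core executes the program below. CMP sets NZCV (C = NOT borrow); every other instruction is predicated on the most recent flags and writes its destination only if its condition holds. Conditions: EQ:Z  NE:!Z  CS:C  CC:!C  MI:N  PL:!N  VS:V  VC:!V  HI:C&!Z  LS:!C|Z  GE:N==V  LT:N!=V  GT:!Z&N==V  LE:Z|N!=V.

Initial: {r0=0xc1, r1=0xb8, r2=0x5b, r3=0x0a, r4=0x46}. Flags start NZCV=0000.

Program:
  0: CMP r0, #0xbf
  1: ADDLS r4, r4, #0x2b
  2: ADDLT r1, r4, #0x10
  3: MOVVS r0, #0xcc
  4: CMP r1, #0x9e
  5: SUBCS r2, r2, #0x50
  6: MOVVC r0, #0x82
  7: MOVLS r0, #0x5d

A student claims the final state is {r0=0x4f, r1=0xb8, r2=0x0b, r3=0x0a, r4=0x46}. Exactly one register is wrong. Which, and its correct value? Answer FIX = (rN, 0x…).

FIX = (r0, 0x82)

[0] flags=0010 → (cmp)
[1] flags=0010 LS?F → skip
[2] flags=0010 LT?F → skip
[3] flags=0010 VS?F → skip
[4] flags=0010 → (cmp)
[5] flags=0010 CS?T → r2=0x0b
[6] flags=0010 VC?T → r0=0x82
[7] flags=0010 LS?F → skip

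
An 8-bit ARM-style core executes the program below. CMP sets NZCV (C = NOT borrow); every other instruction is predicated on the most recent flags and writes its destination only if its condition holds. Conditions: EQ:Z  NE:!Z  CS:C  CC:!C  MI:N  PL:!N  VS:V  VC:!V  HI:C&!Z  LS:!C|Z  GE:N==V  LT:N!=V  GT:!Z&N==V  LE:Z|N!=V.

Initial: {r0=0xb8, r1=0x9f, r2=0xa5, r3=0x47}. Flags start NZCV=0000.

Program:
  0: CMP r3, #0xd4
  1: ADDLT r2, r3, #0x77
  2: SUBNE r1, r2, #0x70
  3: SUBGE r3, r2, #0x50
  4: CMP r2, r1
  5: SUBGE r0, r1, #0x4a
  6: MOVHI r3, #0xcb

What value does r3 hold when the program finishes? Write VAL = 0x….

VAL = 0xcb

[0] flags=0000 → (cmp)
[1] flags=0000 LT?F → skip
[2] flags=0000 NE?T → r1=0x35
[3] flags=0000 GE?T → r3=0x55
[4] flags=0011 → (cmp)
[5] flags=0011 GE?F → skip
[6] flags=0011 HI?T → r3=0xcb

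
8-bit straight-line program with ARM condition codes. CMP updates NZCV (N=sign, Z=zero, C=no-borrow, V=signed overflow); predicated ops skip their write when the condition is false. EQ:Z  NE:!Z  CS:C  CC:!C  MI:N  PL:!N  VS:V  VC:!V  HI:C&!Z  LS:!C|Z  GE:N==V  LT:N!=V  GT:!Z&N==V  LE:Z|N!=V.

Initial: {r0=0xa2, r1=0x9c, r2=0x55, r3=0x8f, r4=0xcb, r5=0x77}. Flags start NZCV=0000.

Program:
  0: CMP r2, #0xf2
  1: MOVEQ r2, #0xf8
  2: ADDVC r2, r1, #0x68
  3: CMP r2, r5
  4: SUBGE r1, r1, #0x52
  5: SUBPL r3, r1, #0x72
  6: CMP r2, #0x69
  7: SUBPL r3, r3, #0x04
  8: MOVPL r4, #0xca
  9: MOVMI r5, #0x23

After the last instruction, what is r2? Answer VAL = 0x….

0: ✓ CMP  NZCV=0000
1: · MOVEQ
2: ✓ ADDVC  r2←0x04
3: ✓ CMP  NZCV=1000
4: · SUBGE
5: · SUBPL
6: ✓ CMP  NZCV=1000
7: · SUBPL
8: · MOVPL
9: ✓ MOVMI  r5←0x23

VAL = 0x04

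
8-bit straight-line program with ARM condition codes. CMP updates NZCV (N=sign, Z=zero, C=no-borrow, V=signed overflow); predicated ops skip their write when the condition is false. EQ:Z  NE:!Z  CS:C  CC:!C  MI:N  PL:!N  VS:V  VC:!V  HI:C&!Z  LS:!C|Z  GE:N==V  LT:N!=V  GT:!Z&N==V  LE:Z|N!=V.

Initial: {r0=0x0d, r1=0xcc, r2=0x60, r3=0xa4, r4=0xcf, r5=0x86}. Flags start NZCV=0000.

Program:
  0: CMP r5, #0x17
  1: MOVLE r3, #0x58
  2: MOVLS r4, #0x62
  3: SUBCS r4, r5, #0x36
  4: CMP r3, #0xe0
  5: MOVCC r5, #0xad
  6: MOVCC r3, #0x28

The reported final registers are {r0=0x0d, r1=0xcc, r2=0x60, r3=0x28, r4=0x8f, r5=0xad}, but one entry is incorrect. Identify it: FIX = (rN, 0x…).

FIX = (r4, 0x50)

0: ✓ CMP  NZCV=0011
1: ✓ MOVLE  r3←0x58
2: · MOVLS
3: ✓ SUBCS  r4←0x50
4: ✓ CMP  NZCV=0000
5: ✓ MOVCC  r5←0xad
6: ✓ MOVCC  r3←0x28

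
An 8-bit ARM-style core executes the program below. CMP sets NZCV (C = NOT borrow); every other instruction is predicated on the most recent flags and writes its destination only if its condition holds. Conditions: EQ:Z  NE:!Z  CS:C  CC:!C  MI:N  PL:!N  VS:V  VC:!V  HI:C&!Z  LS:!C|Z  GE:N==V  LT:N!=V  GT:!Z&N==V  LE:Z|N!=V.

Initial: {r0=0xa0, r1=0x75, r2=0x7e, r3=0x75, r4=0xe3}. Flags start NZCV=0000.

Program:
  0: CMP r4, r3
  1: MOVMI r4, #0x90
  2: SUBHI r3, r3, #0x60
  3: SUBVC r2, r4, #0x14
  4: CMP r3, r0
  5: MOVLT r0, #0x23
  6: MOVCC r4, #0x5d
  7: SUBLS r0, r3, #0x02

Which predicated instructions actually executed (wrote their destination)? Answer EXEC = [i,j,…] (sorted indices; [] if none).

EXEC = [2,6,7]

0: ✓ CMP  NZCV=0011
1: · MOVMI
2: ✓ SUBHI  r3←0x15
3: · SUBVC
4: ✓ CMP  NZCV=0000
5: · MOVLT
6: ✓ MOVCC  r4←0x5d
7: ✓ SUBLS  r0←0x13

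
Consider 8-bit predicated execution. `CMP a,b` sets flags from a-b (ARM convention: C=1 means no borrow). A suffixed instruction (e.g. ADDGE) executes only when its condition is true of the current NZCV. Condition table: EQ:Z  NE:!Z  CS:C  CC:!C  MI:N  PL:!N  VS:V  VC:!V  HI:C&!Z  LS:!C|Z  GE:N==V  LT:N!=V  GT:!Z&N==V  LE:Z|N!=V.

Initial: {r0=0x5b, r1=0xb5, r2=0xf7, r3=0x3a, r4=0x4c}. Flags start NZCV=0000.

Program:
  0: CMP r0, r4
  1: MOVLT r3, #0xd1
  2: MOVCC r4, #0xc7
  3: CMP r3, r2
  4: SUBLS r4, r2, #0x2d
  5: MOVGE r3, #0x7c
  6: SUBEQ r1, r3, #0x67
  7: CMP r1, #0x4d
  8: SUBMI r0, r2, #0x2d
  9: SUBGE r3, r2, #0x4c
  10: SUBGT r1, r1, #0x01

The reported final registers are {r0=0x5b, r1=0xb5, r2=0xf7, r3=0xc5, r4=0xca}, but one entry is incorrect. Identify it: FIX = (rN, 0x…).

FIX = (r3, 0x7c)

0: ✓ CMP  NZCV=0010
1: · MOVLT
2: · MOVCC
3: ✓ CMP  NZCV=0000
4: ✓ SUBLS  r4←0xca
5: ✓ MOVGE  r3←0x7c
6: · SUBEQ
7: ✓ CMP  NZCV=0011
8: · SUBMI
9: · SUBGE
10: · SUBGT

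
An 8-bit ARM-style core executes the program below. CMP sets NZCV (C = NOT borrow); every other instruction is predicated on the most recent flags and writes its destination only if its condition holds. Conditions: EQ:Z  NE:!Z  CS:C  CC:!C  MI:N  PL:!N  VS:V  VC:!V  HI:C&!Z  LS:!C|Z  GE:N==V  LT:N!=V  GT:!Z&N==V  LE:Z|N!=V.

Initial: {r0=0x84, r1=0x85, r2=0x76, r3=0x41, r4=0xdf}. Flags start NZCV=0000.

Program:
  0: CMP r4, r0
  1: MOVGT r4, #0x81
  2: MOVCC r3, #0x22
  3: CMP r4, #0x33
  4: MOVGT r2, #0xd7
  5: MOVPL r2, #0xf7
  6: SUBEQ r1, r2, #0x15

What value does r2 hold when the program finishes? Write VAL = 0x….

0: ✓ CMP  NZCV=0010
1: ✓ MOVGT  r4←0x81
2: · MOVCC
3: ✓ CMP  NZCV=0011
4: · MOVGT
5: ✓ MOVPL  r2←0xf7
6: · SUBEQ

VAL = 0xf7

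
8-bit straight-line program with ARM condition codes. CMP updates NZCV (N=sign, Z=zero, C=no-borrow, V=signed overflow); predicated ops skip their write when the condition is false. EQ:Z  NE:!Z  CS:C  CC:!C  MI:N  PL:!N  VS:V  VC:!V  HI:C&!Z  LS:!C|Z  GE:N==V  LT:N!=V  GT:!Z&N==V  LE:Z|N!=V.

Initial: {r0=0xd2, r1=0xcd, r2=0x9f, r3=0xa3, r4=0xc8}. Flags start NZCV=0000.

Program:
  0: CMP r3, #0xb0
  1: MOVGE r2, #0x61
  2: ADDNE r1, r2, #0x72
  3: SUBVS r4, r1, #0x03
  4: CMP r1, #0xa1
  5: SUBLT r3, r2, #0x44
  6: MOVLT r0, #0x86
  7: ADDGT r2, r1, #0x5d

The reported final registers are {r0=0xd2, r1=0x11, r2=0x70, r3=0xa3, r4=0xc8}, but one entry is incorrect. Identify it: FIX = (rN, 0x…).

[0] flags=1000 → (cmp)
[1] flags=1000 GE?F → skip
[2] flags=1000 NE?T → r1=0x11
[3] flags=1000 VS?F → skip
[4] flags=0000 → (cmp)
[5] flags=0000 LT?F → skip
[6] flags=0000 LT?F → skip
[7] flags=0000 GT?T → r2=0x6e

FIX = (r2, 0x6e)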